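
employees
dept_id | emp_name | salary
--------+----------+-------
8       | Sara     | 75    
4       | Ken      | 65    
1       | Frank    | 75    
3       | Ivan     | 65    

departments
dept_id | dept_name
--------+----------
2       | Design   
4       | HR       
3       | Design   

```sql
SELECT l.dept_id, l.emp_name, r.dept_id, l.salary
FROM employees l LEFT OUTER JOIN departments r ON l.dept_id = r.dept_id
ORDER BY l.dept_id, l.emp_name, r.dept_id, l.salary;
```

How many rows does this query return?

LEFT JOIN keeps every row from `employees`; unmatched rows get NULL for `departments`'s columns.
Matching on l.dept_id = r.dept_id.
- l[0] dept_id=8 → no match; kept with NULLs on the r side.
- l[1] dept_id=4 → 1 match(es) in r → 1 row(s).
- l[2] dept_id=1 → no match; kept with NULLs on the r side.
- l[3] dept_id=3 → 1 match(es) in r → 1 row(s).
Total: 2 matched + 2 padded = 4 rows.

4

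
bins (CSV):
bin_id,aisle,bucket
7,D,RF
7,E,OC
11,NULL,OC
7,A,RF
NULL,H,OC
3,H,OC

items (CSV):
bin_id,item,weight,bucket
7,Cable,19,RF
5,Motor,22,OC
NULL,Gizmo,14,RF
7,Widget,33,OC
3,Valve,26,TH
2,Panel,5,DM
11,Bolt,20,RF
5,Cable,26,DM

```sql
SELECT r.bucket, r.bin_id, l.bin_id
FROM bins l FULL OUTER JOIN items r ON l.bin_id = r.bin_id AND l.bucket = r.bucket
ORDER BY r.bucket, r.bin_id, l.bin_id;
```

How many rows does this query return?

FULL OUTER JOIN keeps every row from both sides; unmatched rows get NULL for the other side's columns.
Matching on l.bin_id = r.bin_id AND l.bucket = r.bucket. A NULL in a compared column never satisfies the condition.
- bin_id=7, bucket=RF: 1 matching r row(s), so 1 row(s) emitted.
- bin_id=7, bucket=OC: 1 matching r row(s), so 1 row(s) emitted.
- bin_id=11, bucket=OC: no r row matches, row kept with r columns NULL.
- bin_id=7, bucket=RF: 1 matching r row(s), so 1 row(s) emitted.
- bin_id=NULL, bucket=OC: no r row matches, row kept with r columns NULL.
- bin_id=3, bucket=OC: no r row matches, row kept with r columns NULL.
- plus 6 unmatched r row(s), each kept with NULL l columns.
Total: 3 matched + 9 padded = 12 rows.

12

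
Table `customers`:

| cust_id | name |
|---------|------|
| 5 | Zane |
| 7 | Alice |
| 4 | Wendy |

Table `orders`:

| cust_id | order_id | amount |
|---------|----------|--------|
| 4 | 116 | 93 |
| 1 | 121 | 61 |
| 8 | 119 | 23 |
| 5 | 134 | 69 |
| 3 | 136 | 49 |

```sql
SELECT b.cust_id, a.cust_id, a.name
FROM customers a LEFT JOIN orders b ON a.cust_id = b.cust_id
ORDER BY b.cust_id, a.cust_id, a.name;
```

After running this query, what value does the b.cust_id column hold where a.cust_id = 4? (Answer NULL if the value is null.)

4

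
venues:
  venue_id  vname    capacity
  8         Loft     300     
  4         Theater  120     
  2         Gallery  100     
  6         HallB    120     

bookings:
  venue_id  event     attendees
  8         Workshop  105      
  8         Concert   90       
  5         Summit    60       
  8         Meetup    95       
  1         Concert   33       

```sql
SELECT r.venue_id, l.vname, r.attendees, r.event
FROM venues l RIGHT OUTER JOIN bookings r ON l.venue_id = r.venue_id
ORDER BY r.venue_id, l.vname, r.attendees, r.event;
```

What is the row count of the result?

5

RIGHT JOIN keeps every row from `bookings`; unmatched rows get NULL for `venues`'s columns.
Matching on l.venue_id = r.venue_id.
Matched pairs: 3; unmatched r rows kept: 2.
Total: 3 matched + 2 padded = 5 rows.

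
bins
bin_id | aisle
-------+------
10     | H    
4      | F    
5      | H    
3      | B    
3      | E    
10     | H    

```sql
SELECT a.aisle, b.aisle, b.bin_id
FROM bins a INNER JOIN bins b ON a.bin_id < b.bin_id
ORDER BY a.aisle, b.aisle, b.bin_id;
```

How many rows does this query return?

13

INNER JOIN keeps only pairs where the ON condition holds.
Matching on a.bin_id < b.bin_id.
- a (bin_id=10) has no partner → excluded.
- a (bin_id=4) pairs with 3 row(s) of b.
- a (bin_id=5) pairs with 2 row(s) of b.
- a (bin_id=3) pairs with 4 row(s) of b.
- a (bin_id=3) pairs with 4 row(s) of b.
- a (bin_id=10) has no partner → excluded.
Total: 13 rows.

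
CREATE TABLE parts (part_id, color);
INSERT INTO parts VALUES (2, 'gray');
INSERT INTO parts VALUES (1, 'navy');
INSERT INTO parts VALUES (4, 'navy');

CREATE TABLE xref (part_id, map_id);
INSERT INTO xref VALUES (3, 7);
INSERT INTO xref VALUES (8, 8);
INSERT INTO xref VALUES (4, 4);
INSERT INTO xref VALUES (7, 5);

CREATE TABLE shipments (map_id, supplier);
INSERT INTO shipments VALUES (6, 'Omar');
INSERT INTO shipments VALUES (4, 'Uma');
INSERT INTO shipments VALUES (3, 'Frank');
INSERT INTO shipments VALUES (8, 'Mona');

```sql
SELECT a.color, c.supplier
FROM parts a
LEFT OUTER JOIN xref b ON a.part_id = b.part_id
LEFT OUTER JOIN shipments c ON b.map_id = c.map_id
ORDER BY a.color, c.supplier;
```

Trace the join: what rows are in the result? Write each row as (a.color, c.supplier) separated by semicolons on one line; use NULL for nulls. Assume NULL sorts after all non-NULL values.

(gray, NULL); (navy, Uma); (navy, NULL)

Evaluate left to right. First `parts a LEFT JOIN xref b` on part_id: 3 row(s).
Then LEFT JOIN `shipments c` on map_id: each of those 3 rows is kept; rows whose b.map_id has no match in c get NULL for c's columns.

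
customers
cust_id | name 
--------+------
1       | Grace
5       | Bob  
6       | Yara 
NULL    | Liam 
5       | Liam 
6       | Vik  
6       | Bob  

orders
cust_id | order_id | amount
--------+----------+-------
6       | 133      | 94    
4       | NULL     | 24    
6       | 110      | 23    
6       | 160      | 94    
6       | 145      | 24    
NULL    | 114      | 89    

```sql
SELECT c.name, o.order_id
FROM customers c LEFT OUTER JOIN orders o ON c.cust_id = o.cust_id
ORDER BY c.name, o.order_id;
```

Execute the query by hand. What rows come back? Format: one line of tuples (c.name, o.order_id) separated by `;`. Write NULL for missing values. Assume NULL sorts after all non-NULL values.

(Bob, 110); (Bob, 133); (Bob, 145); (Bob, 160); (Bob, NULL); (Grace, NULL); (Liam, NULL); (Liam, NULL); (Vik, 110); (Vik, 133); (Vik, 145); (Vik, 160); (Yara, 110); (Yara, 133); (Yara, 145); (Yara, 160)

LEFT JOIN keeps every row from `customers`; unmatched rows get NULL for `orders`'s columns.
Matching on c.cust_id = o.cust_id. A NULL in a compared column never satisfies the condition.
Matched pairs: 12; unmatched c rows kept: 4.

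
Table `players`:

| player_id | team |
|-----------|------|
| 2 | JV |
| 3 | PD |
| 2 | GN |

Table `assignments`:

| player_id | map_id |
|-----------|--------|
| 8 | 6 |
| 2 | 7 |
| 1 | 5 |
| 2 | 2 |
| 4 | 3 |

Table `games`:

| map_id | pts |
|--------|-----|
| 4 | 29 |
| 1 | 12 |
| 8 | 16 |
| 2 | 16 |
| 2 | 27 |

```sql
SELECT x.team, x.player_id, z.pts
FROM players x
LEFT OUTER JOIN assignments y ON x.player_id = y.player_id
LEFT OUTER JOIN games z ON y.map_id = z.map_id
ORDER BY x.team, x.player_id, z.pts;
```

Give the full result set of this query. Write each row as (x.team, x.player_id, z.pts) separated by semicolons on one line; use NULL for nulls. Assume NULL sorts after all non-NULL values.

(GN, 2, 16); (GN, 2, 27); (GN, 2, NULL); (JV, 2, 16); (JV, 2, 27); (JV, 2, NULL); (PD, 3, NULL)

Evaluate left to right. First `players x LEFT JOIN assignments y` on player_id: 5 row(s).
Then LEFT JOIN `games z` on map_id: each of those 5 rows is kept; rows whose y.map_id has no match in z get NULL for z's columns.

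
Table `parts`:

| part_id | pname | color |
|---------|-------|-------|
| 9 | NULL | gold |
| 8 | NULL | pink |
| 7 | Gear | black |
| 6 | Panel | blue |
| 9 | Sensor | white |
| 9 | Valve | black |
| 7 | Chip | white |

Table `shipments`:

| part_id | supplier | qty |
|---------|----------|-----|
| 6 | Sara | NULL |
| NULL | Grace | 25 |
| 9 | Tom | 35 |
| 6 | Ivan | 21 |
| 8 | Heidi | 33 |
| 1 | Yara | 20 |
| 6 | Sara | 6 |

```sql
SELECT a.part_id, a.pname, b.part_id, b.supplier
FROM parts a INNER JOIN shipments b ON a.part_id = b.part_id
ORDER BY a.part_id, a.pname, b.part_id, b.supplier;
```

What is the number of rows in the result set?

INNER JOIN keeps only pairs where the ON condition holds.
Matching on a.part_id = b.part_id. A NULL in a compared column never satisfies the condition.
- a[0] part_id=9 → 1 match(es) in b → 1 row(s).
- a[1] part_id=8 → 1 match(es) in b → 1 row(s).
- a[2] part_id=7 → no match; dropped.
- a[3] part_id=6 → 3 match(es) in b → 3 row(s).
- a[4] part_id=9 → 1 match(es) in b → 1 row(s).
- a[5] part_id=9 → 1 match(es) in b → 1 row(s).
- a[6] part_id=7 → no match; dropped.
Total: 7 rows.

7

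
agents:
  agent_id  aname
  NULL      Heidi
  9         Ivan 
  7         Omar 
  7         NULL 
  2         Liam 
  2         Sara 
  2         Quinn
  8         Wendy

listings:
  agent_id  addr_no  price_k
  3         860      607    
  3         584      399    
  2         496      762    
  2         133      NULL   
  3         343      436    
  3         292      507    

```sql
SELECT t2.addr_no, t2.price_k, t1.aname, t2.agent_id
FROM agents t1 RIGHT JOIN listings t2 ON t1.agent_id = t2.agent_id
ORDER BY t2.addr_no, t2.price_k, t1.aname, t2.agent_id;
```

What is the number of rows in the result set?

10

RIGHT JOIN keeps every row from `listings`; unmatched rows get NULL for `agents`'s columns.
Matching on t1.agent_id = t2.agent_id. A NULL in a compared column never satisfies the condition.
- t1 row (agent_id=NULL): no match.
- t1 row (agent_id=9): no match.
- t1 row (agent_id=7): no match.
- t1 row (agent_id=7): no match.
- t1 row (agent_id=2): matches 2 t2 row(s) → 2 output row(s).
- t1 row (agent_id=2): matches 2 t2 row(s) → 2 output row(s).
- t1 row (agent_id=2): matches 2 t2 row(s) → 2 output row(s).
- t1 row (agent_id=8): no match.
- 4 row(s) from t2 found no t1 partner → padded with NULL.
Total: 6 matched + 4 padded = 10 rows.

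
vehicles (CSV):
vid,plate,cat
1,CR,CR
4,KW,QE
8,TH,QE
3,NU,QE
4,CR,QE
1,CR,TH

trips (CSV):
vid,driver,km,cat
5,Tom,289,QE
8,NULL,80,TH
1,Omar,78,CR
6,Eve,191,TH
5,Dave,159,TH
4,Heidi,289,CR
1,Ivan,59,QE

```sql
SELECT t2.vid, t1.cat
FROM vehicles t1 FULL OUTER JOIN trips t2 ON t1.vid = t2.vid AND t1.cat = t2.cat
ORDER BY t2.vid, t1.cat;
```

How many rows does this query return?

FULL OUTER JOIN keeps every row from both sides; unmatched rows get NULL for the other side's columns.
Matching on t1.vid = t2.vid AND t1.cat = t2.cat.
- vid=1, cat=CR: 1 matching t2 row(s), so 1 row(s) emitted.
- vid=4, cat=QE: no t2 row matches, row kept with t2 columns NULL.
- vid=8, cat=QE: no t2 row matches, row kept with t2 columns NULL.
- vid=3, cat=QE: no t2 row matches, row kept with t2 columns NULL.
- vid=4, cat=QE: no t2 row matches, row kept with t2 columns NULL.
- vid=1, cat=TH: no t2 row matches, row kept with t2 columns NULL.
- 6 t2 row(s) had no t1 match → kept, t1 columns NULL.
Total: 1 matched + 11 padded = 12 rows.

12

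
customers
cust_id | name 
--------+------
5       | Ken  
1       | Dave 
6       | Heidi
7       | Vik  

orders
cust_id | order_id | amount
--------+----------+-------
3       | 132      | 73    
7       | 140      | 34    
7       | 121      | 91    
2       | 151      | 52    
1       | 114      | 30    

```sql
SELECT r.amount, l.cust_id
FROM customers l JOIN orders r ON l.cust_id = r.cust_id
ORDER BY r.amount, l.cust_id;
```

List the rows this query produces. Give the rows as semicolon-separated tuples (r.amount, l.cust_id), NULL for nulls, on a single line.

INNER JOIN keeps only pairs where the ON condition holds.
Matching on l.cust_id = r.cust_id.
Matched pairs: 3.

(30, 1); (34, 7); (91, 7)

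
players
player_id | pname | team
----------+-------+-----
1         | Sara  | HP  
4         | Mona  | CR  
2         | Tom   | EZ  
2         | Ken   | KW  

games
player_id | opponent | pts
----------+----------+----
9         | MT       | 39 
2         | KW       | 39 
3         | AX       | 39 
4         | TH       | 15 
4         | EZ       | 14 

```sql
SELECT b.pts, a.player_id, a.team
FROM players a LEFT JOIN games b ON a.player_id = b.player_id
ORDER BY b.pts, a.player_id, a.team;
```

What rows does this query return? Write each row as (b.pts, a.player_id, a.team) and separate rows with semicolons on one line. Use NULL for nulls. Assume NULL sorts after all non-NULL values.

(14, 4, CR); (15, 4, CR); (39, 2, EZ); (39, 2, KW); (NULL, 1, HP)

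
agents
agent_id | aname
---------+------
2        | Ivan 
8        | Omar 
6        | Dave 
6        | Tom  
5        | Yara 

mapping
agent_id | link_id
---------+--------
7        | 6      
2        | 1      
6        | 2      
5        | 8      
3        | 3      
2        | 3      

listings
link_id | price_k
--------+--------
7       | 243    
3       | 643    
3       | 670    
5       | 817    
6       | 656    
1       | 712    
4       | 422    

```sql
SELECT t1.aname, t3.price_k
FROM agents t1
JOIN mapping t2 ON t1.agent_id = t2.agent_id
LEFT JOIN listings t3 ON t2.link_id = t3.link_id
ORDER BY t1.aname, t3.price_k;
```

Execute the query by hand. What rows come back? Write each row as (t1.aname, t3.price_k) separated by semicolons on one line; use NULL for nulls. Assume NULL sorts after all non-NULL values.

(Dave, NULL); (Ivan, 643); (Ivan, 670); (Ivan, 712); (Tom, NULL); (Yara, NULL)

Step 1 — t1 INNER JOIN t2 on agent_id → 5 row(s).
Then LEFT JOIN `listings t3` on link_id: each of those 5 rows is kept; rows whose t2.link_id has no match in t3 get NULL for t3's columns.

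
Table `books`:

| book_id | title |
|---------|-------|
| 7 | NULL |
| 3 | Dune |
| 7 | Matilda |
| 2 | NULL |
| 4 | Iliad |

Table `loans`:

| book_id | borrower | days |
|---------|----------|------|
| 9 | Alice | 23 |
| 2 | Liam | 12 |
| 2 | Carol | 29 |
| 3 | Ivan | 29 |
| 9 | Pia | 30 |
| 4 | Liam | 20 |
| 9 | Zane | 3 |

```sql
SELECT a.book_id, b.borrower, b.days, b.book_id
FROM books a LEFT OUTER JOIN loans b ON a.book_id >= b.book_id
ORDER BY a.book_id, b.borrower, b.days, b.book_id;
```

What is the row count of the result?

LEFT JOIN keeps every row from `books`; unmatched rows get NULL for `loans`'s columns.
Matching on a.book_id >= b.book_id.
- a[0] book_id=7 → 4 match(es) in b → 4 row(s).
- a[1] book_id=3 → 3 match(es) in b → 3 row(s).
- a[2] book_id=7 → 4 match(es) in b → 4 row(s).
- a[3] book_id=2 → 2 match(es) in b → 2 row(s).
- a[4] book_id=4 → 4 match(es) in b → 4 row(s).
Total: 17 rows.

17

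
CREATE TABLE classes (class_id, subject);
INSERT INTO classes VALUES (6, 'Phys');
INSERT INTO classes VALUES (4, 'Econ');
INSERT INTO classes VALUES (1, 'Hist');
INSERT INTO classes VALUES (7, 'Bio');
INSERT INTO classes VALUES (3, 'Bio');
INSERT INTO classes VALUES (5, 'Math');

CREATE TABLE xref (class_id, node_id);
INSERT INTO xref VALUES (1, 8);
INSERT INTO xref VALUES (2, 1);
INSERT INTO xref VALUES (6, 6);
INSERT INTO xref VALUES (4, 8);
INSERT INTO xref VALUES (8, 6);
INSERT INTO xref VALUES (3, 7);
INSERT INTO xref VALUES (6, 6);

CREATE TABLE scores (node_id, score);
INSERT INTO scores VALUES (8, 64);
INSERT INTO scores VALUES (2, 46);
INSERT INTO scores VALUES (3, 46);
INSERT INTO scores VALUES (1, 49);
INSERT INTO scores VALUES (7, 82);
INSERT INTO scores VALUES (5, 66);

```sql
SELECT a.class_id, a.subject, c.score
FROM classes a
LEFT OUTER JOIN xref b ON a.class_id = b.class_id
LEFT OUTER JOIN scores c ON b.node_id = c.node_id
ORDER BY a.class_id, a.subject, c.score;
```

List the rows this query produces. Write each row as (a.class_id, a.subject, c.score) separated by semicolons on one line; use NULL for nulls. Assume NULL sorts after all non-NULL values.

(1, Hist, 64); (3, Bio, 82); (4, Econ, 64); (5, Math, NULL); (6, Phys, NULL); (6, Phys, NULL); (7, Bio, NULL)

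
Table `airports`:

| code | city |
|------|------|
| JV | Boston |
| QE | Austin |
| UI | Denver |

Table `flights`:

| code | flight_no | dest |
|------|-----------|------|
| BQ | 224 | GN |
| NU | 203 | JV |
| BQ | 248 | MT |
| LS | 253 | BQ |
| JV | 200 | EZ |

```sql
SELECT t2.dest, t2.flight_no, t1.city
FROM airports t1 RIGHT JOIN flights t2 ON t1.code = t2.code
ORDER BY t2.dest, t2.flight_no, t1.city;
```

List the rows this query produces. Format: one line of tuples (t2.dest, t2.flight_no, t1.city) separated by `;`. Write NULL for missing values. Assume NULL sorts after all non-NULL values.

(BQ, 253, NULL); (EZ, 200, Boston); (GN, 224, NULL); (JV, 203, NULL); (MT, 248, NULL)

RIGHT JOIN keeps every row from `flights`; unmatched rows get NULL for `airports`'s columns.
Matching on t1.code = t2.code.
- t1 row (code=JV): matches 1 t2 row(s) → 1 output row(s).
- t1 row (code=QE): no match.
- t1 row (code=UI): no match.
- 4 t2 row(s) had no t1 match → kept, t1 columns NULL.
After projecting and ordering:
t2.dest | t2.flight_no | t1.city
BQ | 253 | NULL
EZ | 200 | Boston
GN | 224 | NULL
JV | 203 | NULL
MT | 248 | NULL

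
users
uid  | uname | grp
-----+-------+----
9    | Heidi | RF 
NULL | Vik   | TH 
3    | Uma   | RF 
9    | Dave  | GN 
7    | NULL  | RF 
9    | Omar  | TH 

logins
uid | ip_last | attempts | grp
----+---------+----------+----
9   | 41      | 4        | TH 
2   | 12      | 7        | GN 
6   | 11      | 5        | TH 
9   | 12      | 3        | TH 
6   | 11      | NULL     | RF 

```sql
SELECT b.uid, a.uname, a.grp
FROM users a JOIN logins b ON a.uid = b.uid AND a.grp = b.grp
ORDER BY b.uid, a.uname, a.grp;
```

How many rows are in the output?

2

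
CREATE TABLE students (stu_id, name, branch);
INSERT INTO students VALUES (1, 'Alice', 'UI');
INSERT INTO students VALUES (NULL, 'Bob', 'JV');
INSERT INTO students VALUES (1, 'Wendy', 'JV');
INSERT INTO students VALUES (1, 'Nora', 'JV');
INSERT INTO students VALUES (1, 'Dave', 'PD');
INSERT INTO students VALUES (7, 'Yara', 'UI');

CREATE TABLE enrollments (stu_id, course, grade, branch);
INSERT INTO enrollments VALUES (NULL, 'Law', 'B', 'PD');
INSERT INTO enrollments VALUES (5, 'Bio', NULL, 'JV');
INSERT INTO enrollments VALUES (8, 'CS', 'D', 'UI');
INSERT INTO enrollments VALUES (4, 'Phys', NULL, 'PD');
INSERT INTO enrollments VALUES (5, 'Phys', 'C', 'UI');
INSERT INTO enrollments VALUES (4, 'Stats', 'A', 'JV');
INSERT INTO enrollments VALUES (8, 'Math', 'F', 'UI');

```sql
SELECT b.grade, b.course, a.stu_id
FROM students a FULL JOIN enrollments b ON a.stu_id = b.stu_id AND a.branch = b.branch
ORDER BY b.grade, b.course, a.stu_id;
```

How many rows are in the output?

13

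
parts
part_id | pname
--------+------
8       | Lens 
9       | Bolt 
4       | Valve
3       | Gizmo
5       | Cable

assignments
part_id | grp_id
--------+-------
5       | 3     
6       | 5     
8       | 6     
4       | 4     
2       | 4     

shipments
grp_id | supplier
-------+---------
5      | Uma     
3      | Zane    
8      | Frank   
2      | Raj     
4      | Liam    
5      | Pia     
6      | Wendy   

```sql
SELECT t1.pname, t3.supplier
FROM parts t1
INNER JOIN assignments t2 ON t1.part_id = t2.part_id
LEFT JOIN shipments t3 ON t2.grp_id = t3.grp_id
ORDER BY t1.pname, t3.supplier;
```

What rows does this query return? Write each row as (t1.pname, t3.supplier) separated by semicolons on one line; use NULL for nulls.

(Cable, Zane); (Lens, Wendy); (Valve, Liam)

Step 1 — t1 INNER JOIN t2 on part_id → 3 row(s).
Then LEFT JOIN `shipments t3` on grp_id: each of those 3 rows is kept; rows whose t2.grp_id has no match in t3 get NULL for t3's columns.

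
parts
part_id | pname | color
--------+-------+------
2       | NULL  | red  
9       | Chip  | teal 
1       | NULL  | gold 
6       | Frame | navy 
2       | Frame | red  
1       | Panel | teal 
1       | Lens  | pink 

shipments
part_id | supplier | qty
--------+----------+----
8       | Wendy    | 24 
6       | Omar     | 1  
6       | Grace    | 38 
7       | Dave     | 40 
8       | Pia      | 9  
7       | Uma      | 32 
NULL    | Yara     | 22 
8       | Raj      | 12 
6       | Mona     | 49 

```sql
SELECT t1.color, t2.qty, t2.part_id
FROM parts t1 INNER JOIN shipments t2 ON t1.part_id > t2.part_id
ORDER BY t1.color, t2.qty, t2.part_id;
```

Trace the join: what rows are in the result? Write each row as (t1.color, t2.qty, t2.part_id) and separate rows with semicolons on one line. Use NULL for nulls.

(teal, 1, 6); (teal, 9, 8); (teal, 12, 8); (teal, 24, 8); (teal, 32, 7); (teal, 38, 6); (teal, 40, 7); (teal, 49, 6)

INNER JOIN keeps only pairs where the ON condition holds.
Matching on t1.part_id > t2.part_id. A NULL in a compared column never satisfies the condition.
- t1[0] part_id=2 → no match; dropped.
- t1[1] part_id=9 → 8 match(es) in t2 → 8 row(s).
- t1[2] part_id=1 → no match; dropped.
- t1[3] part_id=6 → no match; dropped.
- t1[4] part_id=2 → no match; dropped.
- t1[5] part_id=1 → no match; dropped.
- t1[6] part_id=1 → no match; dropped.
After projecting and ordering:
t1.color | t2.qty | t2.part_id
teal | 1 | 6
teal | 9 | 8
teal | 12 | 8
teal | 24 | 8
teal | 32 | 7
teal | 38 | 6
teal | 40 | 7
teal | 49 | 6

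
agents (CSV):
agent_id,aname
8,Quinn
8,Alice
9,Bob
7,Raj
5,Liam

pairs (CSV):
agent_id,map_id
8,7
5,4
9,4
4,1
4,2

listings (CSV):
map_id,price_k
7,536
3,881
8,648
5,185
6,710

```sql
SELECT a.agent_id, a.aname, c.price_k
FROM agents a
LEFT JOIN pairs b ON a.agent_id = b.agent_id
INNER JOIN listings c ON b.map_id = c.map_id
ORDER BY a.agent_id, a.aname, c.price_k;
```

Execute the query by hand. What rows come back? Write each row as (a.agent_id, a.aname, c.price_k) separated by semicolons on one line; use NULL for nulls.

(8, Alice, 536); (8, Quinn, 536)

Joins associate left-to-right: agents LEFT JOIN pairs on agent_id gives 5 intermediate row(s).
Then INNER JOIN `listings c` on map_id: keep only rows whose b.map_id appears in c.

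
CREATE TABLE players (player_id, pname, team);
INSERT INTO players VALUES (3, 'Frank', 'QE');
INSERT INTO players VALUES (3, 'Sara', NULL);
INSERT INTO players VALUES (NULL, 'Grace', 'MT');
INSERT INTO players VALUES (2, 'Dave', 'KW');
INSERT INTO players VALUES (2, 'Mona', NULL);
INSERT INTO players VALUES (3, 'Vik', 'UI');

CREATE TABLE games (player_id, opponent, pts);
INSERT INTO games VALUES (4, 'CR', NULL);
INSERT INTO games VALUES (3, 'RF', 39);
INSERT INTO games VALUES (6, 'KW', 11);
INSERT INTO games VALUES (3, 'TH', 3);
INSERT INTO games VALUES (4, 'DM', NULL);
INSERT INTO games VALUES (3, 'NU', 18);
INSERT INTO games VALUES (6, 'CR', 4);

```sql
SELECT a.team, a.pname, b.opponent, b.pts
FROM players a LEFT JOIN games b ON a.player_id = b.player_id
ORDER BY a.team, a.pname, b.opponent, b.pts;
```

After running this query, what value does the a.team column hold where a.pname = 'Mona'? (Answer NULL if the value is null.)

NULL

LEFT JOIN keeps every row from `players`; unmatched rows get NULL for `games`'s columns.
Matching on a.player_id = b.player_id. A NULL in a compared column never satisfies the condition.
- a (player_id=3) pairs with 3 row(s) of b.
- a (player_id=3) pairs with 3 row(s) of b.
- a (player_id=NULL) has no partner → padded with NULL.
- a (player_id=2) has no partner → padded with NULL.
- a (player_id=2) has no partner → padded with NULL.
- a (player_id=3) pairs with 3 row(s) of b.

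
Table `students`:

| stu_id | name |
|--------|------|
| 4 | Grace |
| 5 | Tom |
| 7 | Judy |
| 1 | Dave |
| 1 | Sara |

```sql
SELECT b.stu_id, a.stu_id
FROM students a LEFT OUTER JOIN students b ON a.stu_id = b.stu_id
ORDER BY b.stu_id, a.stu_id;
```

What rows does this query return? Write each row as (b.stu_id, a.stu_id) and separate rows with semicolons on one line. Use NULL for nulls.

LEFT JOIN keeps every row from `students a`; unmatched rows get NULL for `students b`'s columns.
Matching on a.stu_id = b.stu_id.
- stu_id=4: 1 matching b row(s), so 1 row(s) emitted.
- stu_id=5: 1 matching b row(s), so 1 row(s) emitted.
- stu_id=7: 1 matching b row(s), so 1 row(s) emitted.
- stu_id=1: 2 matching b row(s), so 2 row(s) emitted.
- stu_id=1: 2 matching b row(s), so 2 row(s) emitted.
After projecting and ordering:
b.stu_id | a.stu_id
1 | 1
1 | 1
1 | 1
1 | 1
4 | 4
5 | 5
7 | 7

(1, 1); (1, 1); (1, 1); (1, 1); (4, 4); (5, 5); (7, 7)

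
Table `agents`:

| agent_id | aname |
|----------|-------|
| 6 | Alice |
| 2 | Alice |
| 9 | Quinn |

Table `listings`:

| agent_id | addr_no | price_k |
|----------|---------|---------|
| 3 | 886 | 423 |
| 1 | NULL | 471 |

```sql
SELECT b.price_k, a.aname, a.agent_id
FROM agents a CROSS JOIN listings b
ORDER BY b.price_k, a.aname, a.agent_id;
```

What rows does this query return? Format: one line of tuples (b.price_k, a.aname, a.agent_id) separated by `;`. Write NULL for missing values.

CROSS JOIN pairs every row of `agents` with every row of `listings`: 3 × 2 = 6 rows.
After projecting and ordering:
b.price_k | a.aname | a.agent_id
423 | Alice | 2
423 | Alice | 6
423 | Quinn | 9
471 | Alice | 2
471 | Alice | 6
471 | Quinn | 9

(423, Alice, 2); (423, Alice, 6); (423, Quinn, 9); (471, Alice, 2); (471, Alice, 6); (471, Quinn, 9)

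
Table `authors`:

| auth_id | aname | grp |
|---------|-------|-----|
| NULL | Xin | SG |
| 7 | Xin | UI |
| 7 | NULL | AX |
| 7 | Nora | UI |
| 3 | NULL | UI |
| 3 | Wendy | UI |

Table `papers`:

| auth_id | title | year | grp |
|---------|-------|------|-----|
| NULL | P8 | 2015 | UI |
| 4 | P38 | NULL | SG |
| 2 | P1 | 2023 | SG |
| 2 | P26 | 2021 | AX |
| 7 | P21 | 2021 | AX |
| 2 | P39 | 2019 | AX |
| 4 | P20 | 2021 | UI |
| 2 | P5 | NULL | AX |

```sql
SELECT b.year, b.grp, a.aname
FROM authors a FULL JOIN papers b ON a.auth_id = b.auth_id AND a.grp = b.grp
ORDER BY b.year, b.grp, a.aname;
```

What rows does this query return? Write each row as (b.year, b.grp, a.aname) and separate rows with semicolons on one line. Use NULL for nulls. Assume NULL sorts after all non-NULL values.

(2015, UI, NULL); (2019, AX, NULL); (2021, AX, NULL); (2021, AX, NULL); (2021, UI, NULL); (2023, SG, NULL); (NULL, AX, NULL); (NULL, SG, NULL); (NULL, NULL, Nora); (NULL, NULL, Wendy); (NULL, NULL, Xin); (NULL, NULL, Xin); (NULL, NULL, NULL)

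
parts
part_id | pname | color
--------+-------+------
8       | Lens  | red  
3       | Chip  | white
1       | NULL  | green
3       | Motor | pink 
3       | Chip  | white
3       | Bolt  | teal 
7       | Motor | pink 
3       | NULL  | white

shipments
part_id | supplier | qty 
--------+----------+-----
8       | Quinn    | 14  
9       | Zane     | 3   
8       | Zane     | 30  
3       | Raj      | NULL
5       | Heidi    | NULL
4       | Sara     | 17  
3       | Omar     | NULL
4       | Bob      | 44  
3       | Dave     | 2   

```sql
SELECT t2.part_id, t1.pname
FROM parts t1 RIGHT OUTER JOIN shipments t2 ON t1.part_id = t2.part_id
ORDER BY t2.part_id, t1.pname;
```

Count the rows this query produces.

RIGHT JOIN keeps every row from `shipments`; unmatched rows get NULL for `parts`'s columns.
Matching on t1.part_id = t2.part_id.
- part_id=8: 2 matching t2 row(s), so 2 row(s) emitted.
- part_id=3: 3 matching t2 row(s), so 3 row(s) emitted.
- part_id=1: no matching t2 row.
- part_id=3: 3 matching t2 row(s), so 3 row(s) emitted.
- part_id=3: 3 matching t2 row(s), so 3 row(s) emitted.
- part_id=3: 3 matching t2 row(s), so 3 row(s) emitted.
- part_id=7: no matching t2 row.
- part_id=3: 3 matching t2 row(s), so 3 row(s) emitted.
- 4 t2 row(s) had no t1 match → kept, t1 columns NULL.
Total: 17 matched + 4 padded = 21 rows.

21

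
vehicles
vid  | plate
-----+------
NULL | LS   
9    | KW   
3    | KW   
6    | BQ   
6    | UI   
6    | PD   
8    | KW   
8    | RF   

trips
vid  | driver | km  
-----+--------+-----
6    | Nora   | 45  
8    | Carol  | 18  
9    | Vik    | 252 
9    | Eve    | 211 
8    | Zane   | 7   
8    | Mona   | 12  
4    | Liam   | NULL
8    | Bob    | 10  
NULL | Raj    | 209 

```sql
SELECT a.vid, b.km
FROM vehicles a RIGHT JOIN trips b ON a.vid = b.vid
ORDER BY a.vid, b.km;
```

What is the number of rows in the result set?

15

RIGHT JOIN keeps every row from `trips`; unmatched rows get NULL for `vehicles`'s columns.
Matching on a.vid = b.vid. A NULL in a compared column never satisfies the condition.
Matched pairs: 13; unmatched b rows kept: 2.
Total: 13 matched + 2 padded = 15 rows.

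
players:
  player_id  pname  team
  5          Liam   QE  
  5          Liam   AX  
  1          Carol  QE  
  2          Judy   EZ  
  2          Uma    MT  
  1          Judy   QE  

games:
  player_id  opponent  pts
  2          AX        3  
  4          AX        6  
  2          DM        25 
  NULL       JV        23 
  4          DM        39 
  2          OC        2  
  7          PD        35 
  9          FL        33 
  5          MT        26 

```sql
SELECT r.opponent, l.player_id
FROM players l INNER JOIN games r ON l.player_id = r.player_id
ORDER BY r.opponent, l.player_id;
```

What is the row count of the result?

8

INNER JOIN keeps only pairs where the ON condition holds.
Matching on l.player_id = r.player_id. A NULL in a compared column never satisfies the condition.
Matched pairs: 8.
Total: 8 rows.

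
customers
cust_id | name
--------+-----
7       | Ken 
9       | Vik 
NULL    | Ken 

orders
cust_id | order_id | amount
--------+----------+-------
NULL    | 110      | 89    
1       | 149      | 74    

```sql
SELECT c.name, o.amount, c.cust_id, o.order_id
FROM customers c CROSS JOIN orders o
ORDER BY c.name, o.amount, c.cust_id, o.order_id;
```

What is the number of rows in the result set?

6

CROSS JOIN pairs every row of `customers` with every row of `orders`: 3 × 2 = 6 rows.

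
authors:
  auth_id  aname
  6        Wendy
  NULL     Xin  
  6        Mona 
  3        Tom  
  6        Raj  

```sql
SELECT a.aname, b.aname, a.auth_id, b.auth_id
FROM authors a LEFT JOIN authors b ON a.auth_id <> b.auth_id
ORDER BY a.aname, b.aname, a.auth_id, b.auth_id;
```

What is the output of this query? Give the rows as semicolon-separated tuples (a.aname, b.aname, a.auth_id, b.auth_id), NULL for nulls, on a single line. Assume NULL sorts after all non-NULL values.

(Mona, Tom, 6, 3); (Raj, Tom, 6, 3); (Tom, Mona, 3, 6); (Tom, Raj, 3, 6); (Tom, Wendy, 3, 6); (Wendy, Tom, 6, 3); (Xin, NULL, NULL, NULL)

LEFT JOIN keeps every row from `authors a`; unmatched rows get NULL for `authors b`'s columns.
Matching on a.auth_id <> b.auth_id. A NULL in a compared column never satisfies the condition.
- a row (auth_id=6): matches 1 b row(s) → 1 output row(s).
- a row (auth_id=NULL): no match → kept, b columns NULL.
- a row (auth_id=6): matches 1 b row(s) → 1 output row(s).
- a row (auth_id=3): matches 3 b row(s) → 3 output row(s).
- a row (auth_id=6): matches 1 b row(s) → 1 output row(s).
After projecting and ordering:
a.aname | b.aname | a.auth_id | b.auth_id
Mona | Tom | 6 | 3
Raj | Tom | 6 | 3
Tom | Mona | 3 | 6
Tom | Raj | 3 | 6
Tom | Wendy | 3 | 6
Wendy | Tom | 6 | 3
Xin | NULL | NULL | NULL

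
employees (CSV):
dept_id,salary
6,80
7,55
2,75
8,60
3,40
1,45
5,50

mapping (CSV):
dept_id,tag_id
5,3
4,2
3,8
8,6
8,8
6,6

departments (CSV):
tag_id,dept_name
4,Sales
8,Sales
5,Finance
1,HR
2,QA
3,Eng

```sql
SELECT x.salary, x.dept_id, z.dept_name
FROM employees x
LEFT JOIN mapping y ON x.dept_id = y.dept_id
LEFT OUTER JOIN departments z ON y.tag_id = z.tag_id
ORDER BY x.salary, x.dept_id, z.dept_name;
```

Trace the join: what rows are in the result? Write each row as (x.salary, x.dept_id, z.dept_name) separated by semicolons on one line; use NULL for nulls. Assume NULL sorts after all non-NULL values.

(40, 3, Sales); (45, 1, NULL); (50, 5, Eng); (55, 7, NULL); (60, 8, Sales); (60, 8, NULL); (75, 2, NULL); (80, 6, NULL)

Joins associate left-to-right: employees LEFT JOIN mapping on dept_id gives 8 intermediate row(s).
Then LEFT JOIN `departments z` on tag_id: each of those 8 rows is kept; rows whose y.tag_id has no match in z get NULL for z's columns.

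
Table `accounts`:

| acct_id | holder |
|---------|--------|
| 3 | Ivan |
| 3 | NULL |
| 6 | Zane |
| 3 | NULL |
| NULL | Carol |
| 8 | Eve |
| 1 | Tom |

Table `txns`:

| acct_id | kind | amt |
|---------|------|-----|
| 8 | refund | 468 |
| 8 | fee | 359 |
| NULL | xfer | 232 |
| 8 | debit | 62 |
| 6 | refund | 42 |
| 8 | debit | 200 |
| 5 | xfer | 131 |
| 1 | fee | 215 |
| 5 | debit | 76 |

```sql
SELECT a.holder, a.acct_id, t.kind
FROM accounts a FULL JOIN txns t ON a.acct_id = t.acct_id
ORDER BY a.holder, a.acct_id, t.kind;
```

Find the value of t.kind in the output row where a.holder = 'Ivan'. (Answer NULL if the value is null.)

NULL

FULL OUTER JOIN keeps every row from both sides; unmatched rows get NULL for the other side's columns.
Matching on a.acct_id = t.acct_id. A NULL in a compared column never satisfies the condition.
Matched pairs: 6; unmatched a rows kept: 4; unmatched t rows kept: 3.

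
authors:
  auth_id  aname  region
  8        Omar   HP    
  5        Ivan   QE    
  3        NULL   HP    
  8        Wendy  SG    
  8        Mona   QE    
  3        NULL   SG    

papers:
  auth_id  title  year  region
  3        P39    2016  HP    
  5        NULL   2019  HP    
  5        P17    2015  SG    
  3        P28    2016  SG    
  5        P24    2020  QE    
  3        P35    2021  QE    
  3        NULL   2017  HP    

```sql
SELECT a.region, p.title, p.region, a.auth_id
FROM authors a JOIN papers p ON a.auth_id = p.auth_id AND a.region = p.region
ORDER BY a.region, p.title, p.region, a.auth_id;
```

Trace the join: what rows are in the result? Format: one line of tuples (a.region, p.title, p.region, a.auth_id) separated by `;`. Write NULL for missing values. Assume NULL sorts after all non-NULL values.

(HP, P39, HP, 3); (HP, NULL, HP, 3); (QE, P24, QE, 5); (SG, P28, SG, 3)

INNER JOIN keeps only pairs where the ON condition holds.
Matching on a.auth_id = p.auth_id AND a.region = p.region.
Matched pairs: 4.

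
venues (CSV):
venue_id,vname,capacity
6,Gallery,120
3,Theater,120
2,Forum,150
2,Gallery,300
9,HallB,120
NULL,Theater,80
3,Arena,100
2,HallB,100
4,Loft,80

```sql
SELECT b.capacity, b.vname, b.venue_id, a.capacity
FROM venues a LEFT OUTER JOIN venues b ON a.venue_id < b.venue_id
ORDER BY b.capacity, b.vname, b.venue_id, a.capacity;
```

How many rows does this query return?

LEFT JOIN keeps every row from `venues a`; unmatched rows get NULL for `venues b`'s columns.
Matching on a.venue_id < b.venue_id. A NULL in a compared column never satisfies the condition.
- a[0] venue_id=6 → 1 match(es) in b → 1 row(s).
- a[1] venue_id=3 → 3 match(es) in b → 3 row(s).
- a[2] venue_id=2 → 5 match(es) in b → 5 row(s).
- a[3] venue_id=2 → 5 match(es) in b → 5 row(s).
- a[4] venue_id=9 → no match; kept with NULLs on the b side.
- a[5] venue_id=NULL → no match; kept with NULLs on the b side.
- a[6] venue_id=3 → 3 match(es) in b → 3 row(s).
- a[7] venue_id=2 → 5 match(es) in b → 5 row(s).
- a[8] venue_id=4 → 2 match(es) in b → 2 row(s).
Total: 24 matched + 2 padded = 26 rows.

26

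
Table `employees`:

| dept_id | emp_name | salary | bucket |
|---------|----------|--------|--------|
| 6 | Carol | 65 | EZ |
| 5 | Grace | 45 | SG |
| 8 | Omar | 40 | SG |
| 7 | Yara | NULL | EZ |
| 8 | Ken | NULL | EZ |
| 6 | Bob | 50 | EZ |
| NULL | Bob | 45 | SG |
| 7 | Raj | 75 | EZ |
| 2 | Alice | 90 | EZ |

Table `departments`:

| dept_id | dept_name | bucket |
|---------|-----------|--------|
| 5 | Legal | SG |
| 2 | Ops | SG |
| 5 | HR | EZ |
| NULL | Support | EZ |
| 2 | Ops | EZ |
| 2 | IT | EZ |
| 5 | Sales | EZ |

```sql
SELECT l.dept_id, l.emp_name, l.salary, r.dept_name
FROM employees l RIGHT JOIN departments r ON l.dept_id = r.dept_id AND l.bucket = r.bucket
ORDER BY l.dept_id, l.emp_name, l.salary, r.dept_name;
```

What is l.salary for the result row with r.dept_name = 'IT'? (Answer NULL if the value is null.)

RIGHT JOIN keeps every row from `departments`; unmatched rows get NULL for `employees`'s columns.
Matching on l.dept_id = r.dept_id AND l.bucket = r.bucket. A NULL in a compared column never satisfies the condition.
- l (dept_id=6, bucket=EZ) has no partner in r.
- l (dept_id=5, bucket=SG) pairs with 1 row(s) of r.
- l (dept_id=8, bucket=SG) has no partner in r.
- l (dept_id=7, bucket=EZ) has no partner in r.
- l (dept_id=8, bucket=EZ) has no partner in r.
- l (dept_id=6, bucket=EZ) has no partner in r.
- l (dept_id=NULL, bucket=SG) has no partner in r.
- l (dept_id=7, bucket=EZ) has no partner in r.
- l (dept_id=2, bucket=EZ) pairs with 2 row(s) of r.
- 4 r row(s) had no l match → kept, l columns NULL.

90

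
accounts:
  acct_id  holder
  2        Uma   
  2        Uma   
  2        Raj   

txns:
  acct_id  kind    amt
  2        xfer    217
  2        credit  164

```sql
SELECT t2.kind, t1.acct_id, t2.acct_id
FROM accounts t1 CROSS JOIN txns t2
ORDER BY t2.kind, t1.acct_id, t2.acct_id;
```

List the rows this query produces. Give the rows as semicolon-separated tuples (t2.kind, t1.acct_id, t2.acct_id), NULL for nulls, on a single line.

CROSS JOIN pairs every row of `accounts` with every row of `txns`: 3 × 2 = 6 rows.
After projecting and ordering:
t2.kind | t1.acct_id | t2.acct_id
credit | 2 | 2
credit | 2 | 2
credit | 2 | 2
xfer | 2 | 2
xfer | 2 | 2
xfer | 2 | 2

(credit, 2, 2); (credit, 2, 2); (credit, 2, 2); (xfer, 2, 2); (xfer, 2, 2); (xfer, 2, 2)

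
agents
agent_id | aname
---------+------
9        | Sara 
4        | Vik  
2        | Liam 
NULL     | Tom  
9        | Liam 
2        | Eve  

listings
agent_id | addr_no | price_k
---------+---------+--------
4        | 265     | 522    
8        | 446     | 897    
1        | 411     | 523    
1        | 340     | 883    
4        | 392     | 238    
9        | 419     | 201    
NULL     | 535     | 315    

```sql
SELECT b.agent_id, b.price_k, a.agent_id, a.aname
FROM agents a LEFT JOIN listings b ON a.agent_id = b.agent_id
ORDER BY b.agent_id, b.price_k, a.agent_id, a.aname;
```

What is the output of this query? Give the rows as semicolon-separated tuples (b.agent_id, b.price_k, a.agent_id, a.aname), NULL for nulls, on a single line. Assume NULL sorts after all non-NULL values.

(4, 238, 4, Vik); (4, 522, 4, Vik); (9, 201, 9, Liam); (9, 201, 9, Sara); (NULL, NULL, 2, Eve); (NULL, NULL, 2, Liam); (NULL, NULL, NULL, Tom)

LEFT JOIN keeps every row from `agents`; unmatched rows get NULL for `listings`'s columns.
Matching on a.agent_id = b.agent_id. A NULL in a compared column never satisfies the condition.
- agent_id=9: 1 matching b row(s), so 1 row(s) emitted.
- agent_id=4: 2 matching b row(s), so 2 row(s) emitted.
- agent_id=2: no b row matches, row kept with b columns NULL.
- agent_id=NULL: no b row matches, row kept with b columns NULL.
- agent_id=9: 1 matching b row(s), so 1 row(s) emitted.
- agent_id=2: no b row matches, row kept with b columns NULL.
After projecting and ordering:
b.agent_id | b.price_k | a.agent_id | a.aname
4 | 238 | 4 | Vik
4 | 522 | 4 | Vik
9 | 201 | 9 | Liam
9 | 201 | 9 | Sara
NULL | NULL | 2 | Eve
NULL | NULL | 2 | Liam
NULL | NULL | NULL | Tom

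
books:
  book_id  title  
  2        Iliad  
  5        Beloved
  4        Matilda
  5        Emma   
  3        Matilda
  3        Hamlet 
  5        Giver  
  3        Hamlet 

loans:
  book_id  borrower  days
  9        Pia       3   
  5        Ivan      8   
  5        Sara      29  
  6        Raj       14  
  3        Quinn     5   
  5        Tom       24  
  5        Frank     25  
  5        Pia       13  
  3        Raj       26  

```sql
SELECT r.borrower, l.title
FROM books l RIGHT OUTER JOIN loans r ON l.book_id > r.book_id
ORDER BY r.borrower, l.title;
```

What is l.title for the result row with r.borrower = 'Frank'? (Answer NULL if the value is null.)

NULL

RIGHT JOIN keeps every row from `loans`; unmatched rows get NULL for `books`'s columns.
Matching on l.book_id > r.book_id.
- book_id=2: no matching r row.
- book_id=5: 2 matching r row(s), so 2 row(s) emitted.
- book_id=4: 2 matching r row(s), so 2 row(s) emitted.
- book_id=5: 2 matching r row(s), so 2 row(s) emitted.
- book_id=3: no matching r row.
- book_id=3: no matching r row.
- book_id=5: 2 matching r row(s), so 2 row(s) emitted.
- book_id=3: no matching r row.
- 7 r row(s) had no l match → kept, l columns NULL.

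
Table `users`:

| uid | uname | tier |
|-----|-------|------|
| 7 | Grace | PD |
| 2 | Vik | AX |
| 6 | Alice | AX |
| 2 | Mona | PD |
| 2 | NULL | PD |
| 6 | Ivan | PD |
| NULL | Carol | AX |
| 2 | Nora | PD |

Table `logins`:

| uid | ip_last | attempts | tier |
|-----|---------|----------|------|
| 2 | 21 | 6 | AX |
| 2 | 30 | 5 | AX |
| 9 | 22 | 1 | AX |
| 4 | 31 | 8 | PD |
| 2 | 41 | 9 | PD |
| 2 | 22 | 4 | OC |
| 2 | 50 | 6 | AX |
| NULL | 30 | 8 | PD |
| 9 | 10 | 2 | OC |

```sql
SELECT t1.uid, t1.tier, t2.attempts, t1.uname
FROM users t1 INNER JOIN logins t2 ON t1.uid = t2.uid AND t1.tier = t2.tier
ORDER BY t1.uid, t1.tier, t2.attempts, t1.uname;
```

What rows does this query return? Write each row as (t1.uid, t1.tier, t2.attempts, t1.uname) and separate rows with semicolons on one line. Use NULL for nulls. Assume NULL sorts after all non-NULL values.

(2, AX, 5, Vik); (2, AX, 6, Vik); (2, AX, 6, Vik); (2, PD, 9, Mona); (2, PD, 9, Nora); (2, PD, 9, NULL)

INNER JOIN keeps only pairs where the ON condition holds.
Matching on t1.uid = t2.uid AND t1.tier = t2.tier. A NULL in a compared column never satisfies the condition.
- t1 row (uid=7, tier=PD): no match → dropped.
- t1 row (uid=2, tier=AX): matches 3 t2 row(s) → 3 output row(s).
- t1 row (uid=6, tier=AX): no match → dropped.
- t1 row (uid=2, tier=PD): matches 1 t2 row(s) → 1 output row(s).
- t1 row (uid=2, tier=PD): matches 1 t2 row(s) → 1 output row(s).
- t1 row (uid=6, tier=PD): no match → dropped.
- t1 row (uid=NULL, tier=AX): no match → dropped.
- t1 row (uid=2, tier=PD): matches 1 t2 row(s) → 1 output row(s).
After projecting and ordering:
t1.uid | t1.tier | t2.attempts | t1.uname
2 | AX | 5 | Vik
2 | AX | 6 | Vik
2 | AX | 6 | Vik
2 | PD | 9 | Mona
2 | PD | 9 | Nora
2 | PD | 9 | NULL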